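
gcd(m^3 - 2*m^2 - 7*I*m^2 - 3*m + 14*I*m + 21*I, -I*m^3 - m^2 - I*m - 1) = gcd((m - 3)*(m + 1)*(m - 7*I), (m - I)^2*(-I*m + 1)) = 1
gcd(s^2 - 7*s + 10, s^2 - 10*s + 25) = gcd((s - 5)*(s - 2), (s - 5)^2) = s - 5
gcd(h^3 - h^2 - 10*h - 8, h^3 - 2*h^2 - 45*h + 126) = 1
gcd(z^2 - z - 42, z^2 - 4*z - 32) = 1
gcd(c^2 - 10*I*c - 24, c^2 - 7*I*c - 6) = c - 6*I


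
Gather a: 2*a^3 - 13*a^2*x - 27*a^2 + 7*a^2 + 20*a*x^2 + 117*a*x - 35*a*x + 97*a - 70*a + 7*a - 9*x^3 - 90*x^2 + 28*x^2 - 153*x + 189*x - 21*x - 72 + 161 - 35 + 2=2*a^3 + a^2*(-13*x - 20) + a*(20*x^2 + 82*x + 34) - 9*x^3 - 62*x^2 + 15*x + 56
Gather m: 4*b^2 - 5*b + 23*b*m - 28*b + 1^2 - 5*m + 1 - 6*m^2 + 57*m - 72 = 4*b^2 - 33*b - 6*m^2 + m*(23*b + 52) - 70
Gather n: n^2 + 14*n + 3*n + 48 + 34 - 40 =n^2 + 17*n + 42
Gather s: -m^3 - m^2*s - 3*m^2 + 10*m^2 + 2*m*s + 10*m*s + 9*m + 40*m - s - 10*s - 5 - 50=-m^3 + 7*m^2 + 49*m + s*(-m^2 + 12*m - 11) - 55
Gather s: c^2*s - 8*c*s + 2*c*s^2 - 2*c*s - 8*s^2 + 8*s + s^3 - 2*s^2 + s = s^3 + s^2*(2*c - 10) + s*(c^2 - 10*c + 9)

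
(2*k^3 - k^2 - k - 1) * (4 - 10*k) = -20*k^4 + 18*k^3 + 6*k^2 + 6*k - 4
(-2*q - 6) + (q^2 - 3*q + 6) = q^2 - 5*q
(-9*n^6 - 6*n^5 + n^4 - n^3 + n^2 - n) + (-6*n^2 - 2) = -9*n^6 - 6*n^5 + n^4 - n^3 - 5*n^2 - n - 2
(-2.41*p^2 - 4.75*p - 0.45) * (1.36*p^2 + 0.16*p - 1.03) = -3.2776*p^4 - 6.8456*p^3 + 1.1103*p^2 + 4.8205*p + 0.4635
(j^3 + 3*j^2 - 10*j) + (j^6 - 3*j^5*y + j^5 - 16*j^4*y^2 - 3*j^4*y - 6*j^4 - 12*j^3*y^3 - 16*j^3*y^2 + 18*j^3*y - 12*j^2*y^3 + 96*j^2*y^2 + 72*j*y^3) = j^6 - 3*j^5*y + j^5 - 16*j^4*y^2 - 3*j^4*y - 6*j^4 - 12*j^3*y^3 - 16*j^3*y^2 + 18*j^3*y + j^3 - 12*j^2*y^3 + 96*j^2*y^2 + 3*j^2 + 72*j*y^3 - 10*j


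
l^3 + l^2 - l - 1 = (l - 1)*(l + 1)^2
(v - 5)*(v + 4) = v^2 - v - 20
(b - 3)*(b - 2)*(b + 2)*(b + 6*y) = b^4 + 6*b^3*y - 3*b^3 - 18*b^2*y - 4*b^2 - 24*b*y + 12*b + 72*y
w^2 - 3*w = w*(w - 3)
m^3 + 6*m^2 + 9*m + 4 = (m + 1)^2*(m + 4)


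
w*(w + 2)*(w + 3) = w^3 + 5*w^2 + 6*w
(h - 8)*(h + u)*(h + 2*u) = h^3 + 3*h^2*u - 8*h^2 + 2*h*u^2 - 24*h*u - 16*u^2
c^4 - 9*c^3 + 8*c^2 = c^2*(c - 8)*(c - 1)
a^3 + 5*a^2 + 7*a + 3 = (a + 1)^2*(a + 3)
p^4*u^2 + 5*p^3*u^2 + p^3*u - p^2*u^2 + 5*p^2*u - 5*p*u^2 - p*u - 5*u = (p - 1)*(p + 5)*(p*u + 1)*(p*u + u)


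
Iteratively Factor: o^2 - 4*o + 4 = (o - 2)*(o - 2)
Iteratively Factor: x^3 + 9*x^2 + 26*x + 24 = (x + 4)*(x^2 + 5*x + 6) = (x + 2)*(x + 4)*(x + 3)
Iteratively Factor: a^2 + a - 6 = (a - 2)*(a + 3)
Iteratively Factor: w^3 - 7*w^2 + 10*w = (w - 2)*(w^2 - 5*w) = (w - 5)*(w - 2)*(w)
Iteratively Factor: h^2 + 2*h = (h + 2)*(h)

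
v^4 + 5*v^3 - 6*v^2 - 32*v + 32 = (v - 2)*(v - 1)*(v + 4)^2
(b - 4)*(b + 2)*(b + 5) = b^3 + 3*b^2 - 18*b - 40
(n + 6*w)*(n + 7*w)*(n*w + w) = n^3*w + 13*n^2*w^2 + n^2*w + 42*n*w^3 + 13*n*w^2 + 42*w^3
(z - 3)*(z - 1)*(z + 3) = z^3 - z^2 - 9*z + 9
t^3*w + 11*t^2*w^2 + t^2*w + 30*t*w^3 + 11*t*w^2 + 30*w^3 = (t + 5*w)*(t + 6*w)*(t*w + w)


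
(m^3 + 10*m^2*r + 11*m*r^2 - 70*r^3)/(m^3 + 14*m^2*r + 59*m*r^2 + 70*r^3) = (m - 2*r)/(m + 2*r)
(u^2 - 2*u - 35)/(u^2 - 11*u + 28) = (u + 5)/(u - 4)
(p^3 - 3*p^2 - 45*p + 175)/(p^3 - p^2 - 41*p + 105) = (p - 5)/(p - 3)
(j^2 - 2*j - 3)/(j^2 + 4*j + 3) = (j - 3)/(j + 3)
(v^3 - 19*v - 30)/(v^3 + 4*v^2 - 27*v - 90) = (v + 2)/(v + 6)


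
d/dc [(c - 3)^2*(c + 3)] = 3*(c - 3)*(c + 1)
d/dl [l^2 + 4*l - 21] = 2*l + 4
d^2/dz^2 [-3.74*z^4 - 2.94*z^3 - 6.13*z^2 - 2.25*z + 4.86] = -44.88*z^2 - 17.64*z - 12.26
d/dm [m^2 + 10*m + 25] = 2*m + 10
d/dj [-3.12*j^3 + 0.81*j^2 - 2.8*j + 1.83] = -9.36*j^2 + 1.62*j - 2.8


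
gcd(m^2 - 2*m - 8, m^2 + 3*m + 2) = m + 2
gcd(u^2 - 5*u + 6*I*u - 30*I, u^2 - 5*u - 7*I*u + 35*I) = u - 5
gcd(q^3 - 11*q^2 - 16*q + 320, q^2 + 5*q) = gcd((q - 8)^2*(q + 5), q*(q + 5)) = q + 5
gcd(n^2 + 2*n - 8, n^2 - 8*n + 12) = n - 2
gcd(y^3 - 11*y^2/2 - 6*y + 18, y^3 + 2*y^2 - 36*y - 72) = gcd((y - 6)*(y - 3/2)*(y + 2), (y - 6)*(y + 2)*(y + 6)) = y^2 - 4*y - 12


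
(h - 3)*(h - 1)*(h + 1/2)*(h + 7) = h^4 + 7*h^3/2 - 47*h^2/2 + 17*h/2 + 21/2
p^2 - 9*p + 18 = (p - 6)*(p - 3)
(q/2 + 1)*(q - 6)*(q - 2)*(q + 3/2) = q^4/2 - 9*q^3/4 - 13*q^2/2 + 9*q + 18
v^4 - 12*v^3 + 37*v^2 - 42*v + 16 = (v - 8)*(v - 2)*(v - 1)^2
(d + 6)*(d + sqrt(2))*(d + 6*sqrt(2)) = d^3 + 6*d^2 + 7*sqrt(2)*d^2 + 12*d + 42*sqrt(2)*d + 72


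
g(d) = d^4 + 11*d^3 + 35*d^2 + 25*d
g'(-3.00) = 4.00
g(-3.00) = 24.00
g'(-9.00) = -848.00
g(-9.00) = 1152.00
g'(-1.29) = -18.97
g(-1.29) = 5.15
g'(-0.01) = 24.30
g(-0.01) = -0.25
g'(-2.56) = -5.04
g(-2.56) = 23.78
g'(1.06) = 141.04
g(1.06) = 80.19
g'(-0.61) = -6.33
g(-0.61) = -4.58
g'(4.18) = 1186.33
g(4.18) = 1824.70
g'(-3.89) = 16.60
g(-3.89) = 13.85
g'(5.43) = 2018.51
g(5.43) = 3798.21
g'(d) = 4*d^3 + 33*d^2 + 70*d + 25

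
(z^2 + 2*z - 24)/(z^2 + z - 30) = (z - 4)/(z - 5)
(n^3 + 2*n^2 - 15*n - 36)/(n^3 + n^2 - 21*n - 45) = (n - 4)/(n - 5)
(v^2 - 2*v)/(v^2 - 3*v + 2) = v/(v - 1)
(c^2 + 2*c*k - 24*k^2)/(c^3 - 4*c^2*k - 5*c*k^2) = (-c^2 - 2*c*k + 24*k^2)/(c*(-c^2 + 4*c*k + 5*k^2))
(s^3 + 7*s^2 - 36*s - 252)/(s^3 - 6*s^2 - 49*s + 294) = (s + 6)/(s - 7)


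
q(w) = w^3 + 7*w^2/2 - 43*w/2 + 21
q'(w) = 3*w^2 + 7*w - 43/2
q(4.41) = 80.02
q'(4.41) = 67.71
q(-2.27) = 76.14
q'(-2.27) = -21.93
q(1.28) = 1.31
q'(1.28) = -7.62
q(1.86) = -0.45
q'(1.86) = 1.90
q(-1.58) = 59.76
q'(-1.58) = -25.07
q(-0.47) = 31.77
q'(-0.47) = -24.13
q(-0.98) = 44.49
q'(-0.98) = -25.48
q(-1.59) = 60.01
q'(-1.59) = -25.05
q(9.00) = 840.00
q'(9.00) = 284.50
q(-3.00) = 90.00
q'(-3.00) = -15.50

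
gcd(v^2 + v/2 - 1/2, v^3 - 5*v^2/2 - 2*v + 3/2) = v^2 + v/2 - 1/2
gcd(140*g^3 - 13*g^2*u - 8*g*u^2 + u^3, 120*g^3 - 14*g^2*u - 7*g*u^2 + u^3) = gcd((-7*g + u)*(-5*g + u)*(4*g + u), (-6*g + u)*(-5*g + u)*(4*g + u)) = -20*g^2 - g*u + u^2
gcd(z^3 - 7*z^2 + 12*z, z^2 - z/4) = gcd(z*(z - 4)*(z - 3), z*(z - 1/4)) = z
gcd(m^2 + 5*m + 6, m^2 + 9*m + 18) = m + 3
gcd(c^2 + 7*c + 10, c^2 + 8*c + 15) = c + 5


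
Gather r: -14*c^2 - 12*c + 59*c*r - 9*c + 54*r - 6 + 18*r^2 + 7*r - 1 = -14*c^2 - 21*c + 18*r^2 + r*(59*c + 61) - 7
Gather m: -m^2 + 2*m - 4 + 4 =-m^2 + 2*m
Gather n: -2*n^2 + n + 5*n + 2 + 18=-2*n^2 + 6*n + 20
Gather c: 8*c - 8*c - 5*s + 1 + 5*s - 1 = 0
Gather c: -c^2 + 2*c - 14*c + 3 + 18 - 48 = -c^2 - 12*c - 27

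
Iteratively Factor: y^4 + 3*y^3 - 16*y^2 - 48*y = (y + 3)*(y^3 - 16*y) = (y - 4)*(y + 3)*(y^2 + 4*y) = y*(y - 4)*(y + 3)*(y + 4)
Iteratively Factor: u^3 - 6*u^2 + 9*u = (u - 3)*(u^2 - 3*u) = u*(u - 3)*(u - 3)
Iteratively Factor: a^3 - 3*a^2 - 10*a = (a - 5)*(a^2 + 2*a) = a*(a - 5)*(a + 2)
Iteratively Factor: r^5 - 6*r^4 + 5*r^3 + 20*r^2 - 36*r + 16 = (r - 1)*(r^4 - 5*r^3 + 20*r - 16) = (r - 1)^2*(r^3 - 4*r^2 - 4*r + 16) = (r - 4)*(r - 1)^2*(r^2 - 4) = (r - 4)*(r - 2)*(r - 1)^2*(r + 2)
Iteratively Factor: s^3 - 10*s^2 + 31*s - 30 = (s - 5)*(s^2 - 5*s + 6) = (s - 5)*(s - 3)*(s - 2)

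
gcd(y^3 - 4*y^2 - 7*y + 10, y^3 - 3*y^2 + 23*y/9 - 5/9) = y - 1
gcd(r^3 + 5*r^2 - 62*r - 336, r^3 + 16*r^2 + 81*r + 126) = r^2 + 13*r + 42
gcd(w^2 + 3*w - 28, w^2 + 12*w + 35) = w + 7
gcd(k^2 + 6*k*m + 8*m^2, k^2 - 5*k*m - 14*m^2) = k + 2*m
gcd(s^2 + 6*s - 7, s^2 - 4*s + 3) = s - 1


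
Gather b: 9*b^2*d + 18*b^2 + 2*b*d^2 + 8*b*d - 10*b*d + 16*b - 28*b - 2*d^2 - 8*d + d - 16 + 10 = b^2*(9*d + 18) + b*(2*d^2 - 2*d - 12) - 2*d^2 - 7*d - 6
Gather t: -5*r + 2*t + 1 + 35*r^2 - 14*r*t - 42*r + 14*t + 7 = 35*r^2 - 47*r + t*(16 - 14*r) + 8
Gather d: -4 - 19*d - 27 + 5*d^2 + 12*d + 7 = 5*d^2 - 7*d - 24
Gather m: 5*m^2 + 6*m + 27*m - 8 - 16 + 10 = 5*m^2 + 33*m - 14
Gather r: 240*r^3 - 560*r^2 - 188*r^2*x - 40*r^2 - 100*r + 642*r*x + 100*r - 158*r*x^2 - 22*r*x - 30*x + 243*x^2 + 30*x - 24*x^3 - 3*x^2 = 240*r^3 + r^2*(-188*x - 600) + r*(-158*x^2 + 620*x) - 24*x^3 + 240*x^2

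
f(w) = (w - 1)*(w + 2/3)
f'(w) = 2*w - 1/3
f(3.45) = 10.09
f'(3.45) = 6.57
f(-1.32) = 1.52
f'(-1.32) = -2.97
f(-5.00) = 26.00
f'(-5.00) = -10.33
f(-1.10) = 0.91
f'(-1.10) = -2.53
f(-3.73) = 14.49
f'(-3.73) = -7.79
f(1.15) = 0.27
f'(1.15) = 1.97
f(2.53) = 4.89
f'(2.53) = 4.73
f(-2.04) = 4.17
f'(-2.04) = -4.41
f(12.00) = 139.33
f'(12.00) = 23.67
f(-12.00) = 147.33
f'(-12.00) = -24.33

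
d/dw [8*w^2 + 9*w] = 16*w + 9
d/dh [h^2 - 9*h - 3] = 2*h - 9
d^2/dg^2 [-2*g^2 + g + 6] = -4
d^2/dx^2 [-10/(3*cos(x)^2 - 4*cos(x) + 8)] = 10*(-36*sin(x)^4 - 62*sin(x)^2 - 77*cos(x) + 9*cos(3*x) + 82)/(3*sin(x)^2 + 4*cos(x) - 11)^3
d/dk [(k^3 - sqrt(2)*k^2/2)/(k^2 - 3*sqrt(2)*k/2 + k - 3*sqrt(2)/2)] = k*(-k*(2*k - sqrt(2))*(4*k - 3*sqrt(2) + 2) + 2*(3*k - sqrt(2))*(2*k^2 - 3*sqrt(2)*k + 2*k - 3*sqrt(2)))/(2*k^2 - 3*sqrt(2)*k + 2*k - 3*sqrt(2))^2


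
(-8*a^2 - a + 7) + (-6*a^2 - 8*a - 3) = -14*a^2 - 9*a + 4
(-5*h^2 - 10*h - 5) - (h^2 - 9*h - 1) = -6*h^2 - h - 4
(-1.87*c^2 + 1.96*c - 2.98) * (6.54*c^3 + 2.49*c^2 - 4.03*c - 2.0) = -12.2298*c^5 + 8.1621*c^4 - 7.0727*c^3 - 11.579*c^2 + 8.0894*c + 5.96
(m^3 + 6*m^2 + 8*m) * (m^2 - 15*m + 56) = m^5 - 9*m^4 - 26*m^3 + 216*m^2 + 448*m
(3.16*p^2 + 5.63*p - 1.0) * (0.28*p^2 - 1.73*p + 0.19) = 0.8848*p^4 - 3.8904*p^3 - 9.4195*p^2 + 2.7997*p - 0.19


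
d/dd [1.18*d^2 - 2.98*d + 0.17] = 2.36*d - 2.98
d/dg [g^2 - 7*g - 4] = 2*g - 7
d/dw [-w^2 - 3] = -2*w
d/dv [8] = 0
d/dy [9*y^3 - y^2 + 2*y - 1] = 27*y^2 - 2*y + 2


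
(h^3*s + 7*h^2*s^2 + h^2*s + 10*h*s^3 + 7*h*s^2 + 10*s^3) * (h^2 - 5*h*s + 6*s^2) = h^5*s + 2*h^4*s^2 + h^4*s - 19*h^3*s^3 + 2*h^3*s^2 - 8*h^2*s^4 - 19*h^2*s^3 + 60*h*s^5 - 8*h*s^4 + 60*s^5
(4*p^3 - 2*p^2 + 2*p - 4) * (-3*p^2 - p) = -12*p^5 + 2*p^4 - 4*p^3 + 10*p^2 + 4*p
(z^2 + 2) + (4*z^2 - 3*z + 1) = 5*z^2 - 3*z + 3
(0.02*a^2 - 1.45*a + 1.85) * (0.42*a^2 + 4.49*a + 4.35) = 0.0084*a^4 - 0.5192*a^3 - 5.6465*a^2 + 1.999*a + 8.0475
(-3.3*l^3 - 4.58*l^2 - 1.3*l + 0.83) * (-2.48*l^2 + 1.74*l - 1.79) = 8.184*l^5 + 5.6164*l^4 + 1.1618*l^3 + 3.8778*l^2 + 3.7712*l - 1.4857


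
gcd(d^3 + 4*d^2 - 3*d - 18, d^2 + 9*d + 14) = 1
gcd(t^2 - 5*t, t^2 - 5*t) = t^2 - 5*t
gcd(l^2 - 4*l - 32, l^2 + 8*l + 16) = l + 4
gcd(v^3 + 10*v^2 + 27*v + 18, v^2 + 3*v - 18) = v + 6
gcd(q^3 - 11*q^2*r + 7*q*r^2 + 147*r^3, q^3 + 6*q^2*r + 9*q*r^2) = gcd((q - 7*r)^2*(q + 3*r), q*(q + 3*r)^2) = q + 3*r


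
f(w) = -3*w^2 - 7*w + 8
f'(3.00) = -25.00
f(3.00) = -40.00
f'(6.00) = -43.00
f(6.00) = -142.00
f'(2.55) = -22.30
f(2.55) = -29.36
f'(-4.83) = 21.98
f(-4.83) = -28.18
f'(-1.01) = -0.94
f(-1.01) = 12.01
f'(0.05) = -7.30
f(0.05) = 7.64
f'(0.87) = -12.22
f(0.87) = -0.36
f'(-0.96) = -1.24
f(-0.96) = 11.96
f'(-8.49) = 43.94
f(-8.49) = -148.81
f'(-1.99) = 4.94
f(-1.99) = 10.05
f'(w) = -6*w - 7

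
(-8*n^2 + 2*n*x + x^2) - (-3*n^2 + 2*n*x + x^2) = -5*n^2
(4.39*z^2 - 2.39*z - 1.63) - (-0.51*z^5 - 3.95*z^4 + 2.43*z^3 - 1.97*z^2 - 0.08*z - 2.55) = 0.51*z^5 + 3.95*z^4 - 2.43*z^3 + 6.36*z^2 - 2.31*z + 0.92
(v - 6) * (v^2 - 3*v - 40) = v^3 - 9*v^2 - 22*v + 240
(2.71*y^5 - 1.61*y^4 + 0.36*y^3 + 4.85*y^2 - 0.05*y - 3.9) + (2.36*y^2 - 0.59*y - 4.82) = 2.71*y^5 - 1.61*y^4 + 0.36*y^3 + 7.21*y^2 - 0.64*y - 8.72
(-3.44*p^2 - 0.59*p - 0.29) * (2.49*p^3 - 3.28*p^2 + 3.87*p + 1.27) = -8.5656*p^5 + 9.8141*p^4 - 12.0997*p^3 - 5.7009*p^2 - 1.8716*p - 0.3683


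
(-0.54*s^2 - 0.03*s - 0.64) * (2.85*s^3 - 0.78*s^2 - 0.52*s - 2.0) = -1.539*s^5 + 0.3357*s^4 - 1.5198*s^3 + 1.5948*s^2 + 0.3928*s + 1.28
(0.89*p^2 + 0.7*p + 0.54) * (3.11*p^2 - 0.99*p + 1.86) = 2.7679*p^4 + 1.2959*p^3 + 2.6418*p^2 + 0.7674*p + 1.0044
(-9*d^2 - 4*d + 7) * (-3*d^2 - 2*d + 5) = 27*d^4 + 30*d^3 - 58*d^2 - 34*d + 35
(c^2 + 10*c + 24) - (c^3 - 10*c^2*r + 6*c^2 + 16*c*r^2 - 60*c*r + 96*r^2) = -c^3 + 10*c^2*r - 5*c^2 - 16*c*r^2 + 60*c*r + 10*c - 96*r^2 + 24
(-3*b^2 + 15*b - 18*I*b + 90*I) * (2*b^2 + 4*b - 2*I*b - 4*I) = -6*b^4 + 18*b^3 - 30*I*b^3 + 24*b^2 + 90*I*b^2 + 108*b + 300*I*b + 360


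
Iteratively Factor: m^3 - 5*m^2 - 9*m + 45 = (m + 3)*(m^2 - 8*m + 15) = (m - 3)*(m + 3)*(m - 5)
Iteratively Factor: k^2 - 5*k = (k - 5)*(k)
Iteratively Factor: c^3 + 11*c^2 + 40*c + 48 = (c + 4)*(c^2 + 7*c + 12) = (c + 4)^2*(c + 3)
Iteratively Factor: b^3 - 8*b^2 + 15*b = (b - 5)*(b^2 - 3*b) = b*(b - 5)*(b - 3)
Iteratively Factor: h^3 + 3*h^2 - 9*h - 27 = (h + 3)*(h^2 - 9) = (h + 3)^2*(h - 3)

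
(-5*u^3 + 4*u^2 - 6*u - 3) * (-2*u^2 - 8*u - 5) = 10*u^5 + 32*u^4 + 5*u^3 + 34*u^2 + 54*u + 15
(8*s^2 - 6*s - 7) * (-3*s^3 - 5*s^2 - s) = -24*s^5 - 22*s^4 + 43*s^3 + 41*s^2 + 7*s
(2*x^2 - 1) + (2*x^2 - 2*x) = 4*x^2 - 2*x - 1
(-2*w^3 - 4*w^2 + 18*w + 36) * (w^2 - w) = -2*w^5 - 2*w^4 + 22*w^3 + 18*w^2 - 36*w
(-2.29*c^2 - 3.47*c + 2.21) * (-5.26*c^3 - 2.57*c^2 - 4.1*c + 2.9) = 12.0454*c^5 + 24.1375*c^4 + 6.6823*c^3 + 1.9063*c^2 - 19.124*c + 6.409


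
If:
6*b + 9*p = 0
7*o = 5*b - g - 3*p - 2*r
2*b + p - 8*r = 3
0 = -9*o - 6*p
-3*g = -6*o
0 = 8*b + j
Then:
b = -9/32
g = -1/4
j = 9/4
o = -1/8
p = 3/16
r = -27/64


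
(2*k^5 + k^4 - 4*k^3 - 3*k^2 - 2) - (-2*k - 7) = 2*k^5 + k^4 - 4*k^3 - 3*k^2 + 2*k + 5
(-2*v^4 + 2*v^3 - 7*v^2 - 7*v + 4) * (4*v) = -8*v^5 + 8*v^4 - 28*v^3 - 28*v^2 + 16*v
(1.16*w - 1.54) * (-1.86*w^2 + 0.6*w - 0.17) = -2.1576*w^3 + 3.5604*w^2 - 1.1212*w + 0.2618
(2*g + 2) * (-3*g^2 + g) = -6*g^3 - 4*g^2 + 2*g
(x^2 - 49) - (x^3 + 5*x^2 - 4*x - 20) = -x^3 - 4*x^2 + 4*x - 29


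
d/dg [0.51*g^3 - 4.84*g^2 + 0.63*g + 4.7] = 1.53*g^2 - 9.68*g + 0.63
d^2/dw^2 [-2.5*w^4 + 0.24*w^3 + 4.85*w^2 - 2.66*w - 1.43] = -30.0*w^2 + 1.44*w + 9.7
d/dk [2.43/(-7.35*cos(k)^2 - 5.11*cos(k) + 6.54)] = -(35.721*cos(k) + 12.4173)*sin(k)/(7.35*cos(k)^2 + 5.11*cos(k) - 6.54)^2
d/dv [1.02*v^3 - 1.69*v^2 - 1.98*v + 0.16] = 3.06*v^2 - 3.38*v - 1.98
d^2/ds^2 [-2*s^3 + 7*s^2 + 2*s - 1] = 14 - 12*s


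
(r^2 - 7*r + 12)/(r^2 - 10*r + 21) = (r - 4)/(r - 7)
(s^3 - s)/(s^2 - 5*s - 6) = s*(s - 1)/(s - 6)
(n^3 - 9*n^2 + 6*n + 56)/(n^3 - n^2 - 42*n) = (n^2 - 2*n - 8)/(n*(n + 6))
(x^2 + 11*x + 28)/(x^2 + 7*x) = (x + 4)/x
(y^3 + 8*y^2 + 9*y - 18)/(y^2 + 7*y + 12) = (y^2 + 5*y - 6)/(y + 4)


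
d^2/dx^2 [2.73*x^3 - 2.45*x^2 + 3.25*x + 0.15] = 16.38*x - 4.9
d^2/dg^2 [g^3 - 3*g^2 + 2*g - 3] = 6*g - 6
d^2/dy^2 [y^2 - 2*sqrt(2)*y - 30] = 2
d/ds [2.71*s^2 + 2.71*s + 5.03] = 5.42*s + 2.71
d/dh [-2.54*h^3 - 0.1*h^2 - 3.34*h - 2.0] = -7.62*h^2 - 0.2*h - 3.34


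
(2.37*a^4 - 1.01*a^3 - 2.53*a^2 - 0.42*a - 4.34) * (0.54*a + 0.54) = 1.2798*a^5 + 0.7344*a^4 - 1.9116*a^3 - 1.593*a^2 - 2.5704*a - 2.3436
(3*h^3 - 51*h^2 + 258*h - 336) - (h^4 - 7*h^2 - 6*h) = -h^4 + 3*h^3 - 44*h^2 + 264*h - 336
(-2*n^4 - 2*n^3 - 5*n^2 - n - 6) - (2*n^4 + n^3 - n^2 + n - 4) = -4*n^4 - 3*n^3 - 4*n^2 - 2*n - 2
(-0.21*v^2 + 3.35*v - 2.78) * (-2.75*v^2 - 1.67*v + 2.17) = 0.5775*v^4 - 8.8618*v^3 + 1.5948*v^2 + 11.9121*v - 6.0326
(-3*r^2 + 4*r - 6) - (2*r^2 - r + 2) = -5*r^2 + 5*r - 8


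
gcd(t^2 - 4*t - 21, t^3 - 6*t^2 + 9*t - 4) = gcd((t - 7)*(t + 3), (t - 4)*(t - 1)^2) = 1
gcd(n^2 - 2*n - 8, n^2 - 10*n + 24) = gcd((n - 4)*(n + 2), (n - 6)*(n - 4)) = n - 4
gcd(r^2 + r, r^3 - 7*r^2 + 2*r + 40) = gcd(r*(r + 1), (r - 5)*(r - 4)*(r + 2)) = 1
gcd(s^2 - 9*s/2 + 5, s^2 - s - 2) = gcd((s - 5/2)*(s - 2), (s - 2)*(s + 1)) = s - 2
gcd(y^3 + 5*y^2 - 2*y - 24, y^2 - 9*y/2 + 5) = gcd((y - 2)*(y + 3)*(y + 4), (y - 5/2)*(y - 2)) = y - 2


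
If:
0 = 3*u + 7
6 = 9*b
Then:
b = 2/3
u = -7/3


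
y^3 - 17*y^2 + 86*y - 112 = (y - 8)*(y - 7)*(y - 2)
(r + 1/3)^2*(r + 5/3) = r^3 + 7*r^2/3 + 11*r/9 + 5/27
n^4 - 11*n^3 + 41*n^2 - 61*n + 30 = (n - 5)*(n - 3)*(n - 2)*(n - 1)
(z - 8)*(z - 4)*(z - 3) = z^3 - 15*z^2 + 68*z - 96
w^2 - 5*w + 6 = (w - 3)*(w - 2)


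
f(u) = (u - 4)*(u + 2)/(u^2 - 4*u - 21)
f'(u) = (4 - 2*u)*(u - 4)*(u + 2)/(u^2 - 4*u - 21)^2 + (u - 4)/(u^2 - 4*u - 21) + (u + 2)/(u^2 - 4*u - 21)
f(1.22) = 0.37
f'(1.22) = -0.04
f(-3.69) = 1.76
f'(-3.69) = 1.45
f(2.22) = 0.30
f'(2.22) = -0.09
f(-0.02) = 0.38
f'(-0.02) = 0.02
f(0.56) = 0.38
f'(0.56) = -0.01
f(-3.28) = 3.24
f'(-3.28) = 8.90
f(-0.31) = 0.37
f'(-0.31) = 0.05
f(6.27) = -2.77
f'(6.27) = -5.06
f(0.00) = 0.38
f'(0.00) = 0.02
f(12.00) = 1.49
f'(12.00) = -0.10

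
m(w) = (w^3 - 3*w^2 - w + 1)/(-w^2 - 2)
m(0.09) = -0.44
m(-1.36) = 1.48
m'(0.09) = 0.79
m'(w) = 2*w*(w^3 - 3*w^2 - w + 1)/(-w^2 - 2)^2 + (3*w^2 - 6*w - 1)/(-w^2 - 2)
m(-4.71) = 6.84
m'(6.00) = -1.01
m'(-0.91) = -2.15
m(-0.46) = -0.33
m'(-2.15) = -1.87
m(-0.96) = 0.58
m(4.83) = -1.53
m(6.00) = -2.71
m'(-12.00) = -1.03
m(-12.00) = 14.71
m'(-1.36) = -2.25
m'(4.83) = -0.99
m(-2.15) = 3.12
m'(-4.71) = -1.22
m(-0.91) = 0.47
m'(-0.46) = -1.22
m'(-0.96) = -2.20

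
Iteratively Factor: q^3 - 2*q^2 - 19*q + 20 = (q + 4)*(q^2 - 6*q + 5) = (q - 1)*(q + 4)*(q - 5)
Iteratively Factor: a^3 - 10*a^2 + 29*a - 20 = (a - 4)*(a^2 - 6*a + 5) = (a - 5)*(a - 4)*(a - 1)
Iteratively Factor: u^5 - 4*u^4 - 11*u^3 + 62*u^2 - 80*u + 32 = (u - 1)*(u^4 - 3*u^3 - 14*u^2 + 48*u - 32) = (u - 4)*(u - 1)*(u^3 + u^2 - 10*u + 8) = (u - 4)*(u - 1)^2*(u^2 + 2*u - 8) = (u - 4)*(u - 1)^2*(u + 4)*(u - 2)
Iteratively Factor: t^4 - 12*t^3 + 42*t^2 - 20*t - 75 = (t - 5)*(t^3 - 7*t^2 + 7*t + 15) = (t - 5)*(t + 1)*(t^2 - 8*t + 15) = (t - 5)^2*(t + 1)*(t - 3)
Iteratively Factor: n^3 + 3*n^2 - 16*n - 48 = (n - 4)*(n^2 + 7*n + 12) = (n - 4)*(n + 3)*(n + 4)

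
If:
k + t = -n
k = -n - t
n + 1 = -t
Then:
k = 1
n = -t - 1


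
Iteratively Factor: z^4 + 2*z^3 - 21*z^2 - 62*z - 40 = (z + 4)*(z^3 - 2*z^2 - 13*z - 10) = (z + 1)*(z + 4)*(z^2 - 3*z - 10) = (z - 5)*(z + 1)*(z + 4)*(z + 2)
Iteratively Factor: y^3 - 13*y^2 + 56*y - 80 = (y - 4)*(y^2 - 9*y + 20) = (y - 5)*(y - 4)*(y - 4)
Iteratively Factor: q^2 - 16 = (q + 4)*(q - 4)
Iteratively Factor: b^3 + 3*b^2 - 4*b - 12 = (b + 2)*(b^2 + b - 6) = (b + 2)*(b + 3)*(b - 2)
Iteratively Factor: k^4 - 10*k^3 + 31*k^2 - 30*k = (k)*(k^3 - 10*k^2 + 31*k - 30) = k*(k - 2)*(k^2 - 8*k + 15) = k*(k - 5)*(k - 2)*(k - 3)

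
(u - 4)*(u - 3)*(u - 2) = u^3 - 9*u^2 + 26*u - 24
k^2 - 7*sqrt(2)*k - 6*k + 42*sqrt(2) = (k - 6)*(k - 7*sqrt(2))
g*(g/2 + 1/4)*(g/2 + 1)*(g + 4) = g^4/4 + 13*g^3/8 + 11*g^2/4 + g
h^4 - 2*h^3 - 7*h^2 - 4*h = h*(h - 4)*(h + 1)^2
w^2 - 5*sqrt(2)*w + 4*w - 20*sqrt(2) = (w + 4)*(w - 5*sqrt(2))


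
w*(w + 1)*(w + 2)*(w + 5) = w^4 + 8*w^3 + 17*w^2 + 10*w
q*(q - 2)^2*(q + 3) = q^4 - q^3 - 8*q^2 + 12*q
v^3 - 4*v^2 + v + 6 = (v - 3)*(v - 2)*(v + 1)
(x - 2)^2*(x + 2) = x^3 - 2*x^2 - 4*x + 8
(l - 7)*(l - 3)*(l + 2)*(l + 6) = l^4 - 2*l^3 - 47*l^2 + 48*l + 252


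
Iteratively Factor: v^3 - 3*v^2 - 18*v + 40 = (v - 5)*(v^2 + 2*v - 8) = (v - 5)*(v - 2)*(v + 4)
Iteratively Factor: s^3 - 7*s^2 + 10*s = (s - 5)*(s^2 - 2*s) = s*(s - 5)*(s - 2)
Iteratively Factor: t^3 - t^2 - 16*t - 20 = (t - 5)*(t^2 + 4*t + 4) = (t - 5)*(t + 2)*(t + 2)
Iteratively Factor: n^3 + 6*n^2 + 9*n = (n + 3)*(n^2 + 3*n) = n*(n + 3)*(n + 3)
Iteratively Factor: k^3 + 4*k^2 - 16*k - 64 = (k + 4)*(k^2 - 16) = (k + 4)^2*(k - 4)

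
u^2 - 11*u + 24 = (u - 8)*(u - 3)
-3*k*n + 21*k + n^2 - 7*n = (-3*k + n)*(n - 7)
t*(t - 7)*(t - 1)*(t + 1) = t^4 - 7*t^3 - t^2 + 7*t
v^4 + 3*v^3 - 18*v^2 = v^2*(v - 3)*(v + 6)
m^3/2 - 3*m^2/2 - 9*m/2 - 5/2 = (m/2 + 1/2)*(m - 5)*(m + 1)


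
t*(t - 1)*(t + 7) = t^3 + 6*t^2 - 7*t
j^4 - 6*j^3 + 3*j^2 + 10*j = j*(j - 5)*(j - 2)*(j + 1)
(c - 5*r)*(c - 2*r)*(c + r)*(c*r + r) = c^4*r - 6*c^3*r^2 + c^3*r + 3*c^2*r^3 - 6*c^2*r^2 + 10*c*r^4 + 3*c*r^3 + 10*r^4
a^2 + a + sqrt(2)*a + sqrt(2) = (a + 1)*(a + sqrt(2))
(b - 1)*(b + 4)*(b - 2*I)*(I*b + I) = I*b^4 + 2*b^3 + 4*I*b^3 + 8*b^2 - I*b^2 - 2*b - 4*I*b - 8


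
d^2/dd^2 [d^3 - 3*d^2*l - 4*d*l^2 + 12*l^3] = 6*d - 6*l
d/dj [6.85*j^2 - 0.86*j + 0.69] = 13.7*j - 0.86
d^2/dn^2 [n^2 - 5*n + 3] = 2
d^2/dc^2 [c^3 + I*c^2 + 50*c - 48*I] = 6*c + 2*I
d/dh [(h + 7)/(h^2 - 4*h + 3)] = (h^2 - 4*h - 2*(h - 2)*(h + 7) + 3)/(h^2 - 4*h + 3)^2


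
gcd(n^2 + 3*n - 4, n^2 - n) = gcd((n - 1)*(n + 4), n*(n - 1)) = n - 1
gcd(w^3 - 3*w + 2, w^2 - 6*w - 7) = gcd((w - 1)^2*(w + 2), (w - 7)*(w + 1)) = 1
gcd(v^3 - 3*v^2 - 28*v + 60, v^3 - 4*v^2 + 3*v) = 1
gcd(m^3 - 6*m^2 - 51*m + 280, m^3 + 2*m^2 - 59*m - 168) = m^2 - m - 56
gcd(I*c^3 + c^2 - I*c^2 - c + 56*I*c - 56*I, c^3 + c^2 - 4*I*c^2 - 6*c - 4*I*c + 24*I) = 1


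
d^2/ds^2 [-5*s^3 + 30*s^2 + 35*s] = 60 - 30*s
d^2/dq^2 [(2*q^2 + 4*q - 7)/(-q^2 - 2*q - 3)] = 26*(3*q^2 + 6*q + 1)/(q^6 + 6*q^5 + 21*q^4 + 44*q^3 + 63*q^2 + 54*q + 27)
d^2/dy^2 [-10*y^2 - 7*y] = -20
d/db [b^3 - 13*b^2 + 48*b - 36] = 3*b^2 - 26*b + 48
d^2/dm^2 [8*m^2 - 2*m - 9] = 16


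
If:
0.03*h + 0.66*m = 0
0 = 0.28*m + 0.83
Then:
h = 65.21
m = -2.96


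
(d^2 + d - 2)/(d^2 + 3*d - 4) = (d + 2)/(d + 4)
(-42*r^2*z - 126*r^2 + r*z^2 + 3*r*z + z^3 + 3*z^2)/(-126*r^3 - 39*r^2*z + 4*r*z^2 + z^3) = (z + 3)/(3*r + z)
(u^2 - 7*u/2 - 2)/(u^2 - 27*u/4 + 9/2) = 2*(2*u^2 - 7*u - 4)/(4*u^2 - 27*u + 18)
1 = 1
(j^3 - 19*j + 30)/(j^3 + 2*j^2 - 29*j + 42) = (j + 5)/(j + 7)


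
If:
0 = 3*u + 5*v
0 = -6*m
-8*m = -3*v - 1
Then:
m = 0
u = 5/9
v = -1/3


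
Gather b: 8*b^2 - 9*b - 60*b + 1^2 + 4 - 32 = 8*b^2 - 69*b - 27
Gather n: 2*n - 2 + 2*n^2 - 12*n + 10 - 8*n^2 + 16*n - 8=-6*n^2 + 6*n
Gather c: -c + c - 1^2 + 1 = 0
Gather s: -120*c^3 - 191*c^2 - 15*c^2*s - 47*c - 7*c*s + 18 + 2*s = -120*c^3 - 191*c^2 - 47*c + s*(-15*c^2 - 7*c + 2) + 18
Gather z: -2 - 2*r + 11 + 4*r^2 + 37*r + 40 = 4*r^2 + 35*r + 49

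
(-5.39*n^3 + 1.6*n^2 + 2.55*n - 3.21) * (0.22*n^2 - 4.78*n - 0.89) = -1.1858*n^5 + 26.1162*n^4 - 2.2899*n^3 - 14.3192*n^2 + 13.0743*n + 2.8569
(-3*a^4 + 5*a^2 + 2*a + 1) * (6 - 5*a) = 15*a^5 - 18*a^4 - 25*a^3 + 20*a^2 + 7*a + 6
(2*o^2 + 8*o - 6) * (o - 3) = 2*o^3 + 2*o^2 - 30*o + 18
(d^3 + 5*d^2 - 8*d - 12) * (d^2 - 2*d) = d^5 + 3*d^4 - 18*d^3 + 4*d^2 + 24*d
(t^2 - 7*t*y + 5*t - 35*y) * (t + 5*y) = t^3 - 2*t^2*y + 5*t^2 - 35*t*y^2 - 10*t*y - 175*y^2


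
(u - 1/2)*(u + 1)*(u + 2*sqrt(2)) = u^3 + u^2/2 + 2*sqrt(2)*u^2 - u/2 + sqrt(2)*u - sqrt(2)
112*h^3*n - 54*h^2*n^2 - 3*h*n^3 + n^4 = n*(-8*h + n)*(-2*h + n)*(7*h + n)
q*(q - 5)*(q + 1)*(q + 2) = q^4 - 2*q^3 - 13*q^2 - 10*q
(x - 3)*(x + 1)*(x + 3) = x^3 + x^2 - 9*x - 9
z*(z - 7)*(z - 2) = z^3 - 9*z^2 + 14*z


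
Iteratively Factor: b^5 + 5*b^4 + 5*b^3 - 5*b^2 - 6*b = (b)*(b^4 + 5*b^3 + 5*b^2 - 5*b - 6) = b*(b + 3)*(b^3 + 2*b^2 - b - 2) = b*(b + 2)*(b + 3)*(b^2 - 1) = b*(b - 1)*(b + 2)*(b + 3)*(b + 1)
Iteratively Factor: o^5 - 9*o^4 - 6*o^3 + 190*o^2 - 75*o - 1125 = (o + 3)*(o^4 - 12*o^3 + 30*o^2 + 100*o - 375) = (o + 3)^2*(o^3 - 15*o^2 + 75*o - 125) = (o - 5)*(o + 3)^2*(o^2 - 10*o + 25) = (o - 5)^2*(o + 3)^2*(o - 5)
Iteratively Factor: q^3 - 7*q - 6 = (q - 3)*(q^2 + 3*q + 2) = (q - 3)*(q + 1)*(q + 2)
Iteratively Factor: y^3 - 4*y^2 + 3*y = (y - 3)*(y^2 - y) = (y - 3)*(y - 1)*(y)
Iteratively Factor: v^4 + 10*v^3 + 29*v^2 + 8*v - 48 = (v + 4)*(v^3 + 6*v^2 + 5*v - 12) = (v - 1)*(v + 4)*(v^2 + 7*v + 12) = (v - 1)*(v + 3)*(v + 4)*(v + 4)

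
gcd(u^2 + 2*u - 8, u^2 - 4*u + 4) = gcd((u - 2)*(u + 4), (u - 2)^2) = u - 2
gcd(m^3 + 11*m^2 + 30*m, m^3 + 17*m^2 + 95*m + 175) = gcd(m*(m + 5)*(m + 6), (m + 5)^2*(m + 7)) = m + 5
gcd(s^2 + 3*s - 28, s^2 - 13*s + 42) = 1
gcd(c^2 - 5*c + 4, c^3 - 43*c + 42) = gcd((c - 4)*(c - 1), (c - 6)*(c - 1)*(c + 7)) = c - 1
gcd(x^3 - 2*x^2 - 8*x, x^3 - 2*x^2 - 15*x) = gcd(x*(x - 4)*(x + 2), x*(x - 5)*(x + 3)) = x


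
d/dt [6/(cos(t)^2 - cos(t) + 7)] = 6*(2*cos(t) - 1)*sin(t)/(sin(t)^2 + cos(t) - 8)^2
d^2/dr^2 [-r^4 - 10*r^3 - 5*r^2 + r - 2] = -12*r^2 - 60*r - 10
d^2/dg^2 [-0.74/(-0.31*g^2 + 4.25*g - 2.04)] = (-0.142228*g^2 + 1.9499*g + 0.74*(0.62*g - 4.25)*(1.24*g - 8.5) - 0.935952)/(0.31*g^2 - 4.25*g + 2.04)^3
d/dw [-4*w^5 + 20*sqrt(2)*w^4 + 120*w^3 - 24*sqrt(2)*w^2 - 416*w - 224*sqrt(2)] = -20*w^4 + 80*sqrt(2)*w^3 + 360*w^2 - 48*sqrt(2)*w - 416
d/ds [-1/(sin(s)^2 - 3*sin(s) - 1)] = (2*sin(s) - 3)*cos(s)/(3*sin(s) + cos(s)^2)^2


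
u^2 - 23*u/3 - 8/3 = (u - 8)*(u + 1/3)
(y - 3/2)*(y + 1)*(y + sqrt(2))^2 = y^4 - y^3/2 + 2*sqrt(2)*y^3 - sqrt(2)*y^2 + y^2/2 - 3*sqrt(2)*y - y - 3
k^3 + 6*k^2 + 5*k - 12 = (k - 1)*(k + 3)*(k + 4)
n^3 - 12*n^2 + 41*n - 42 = (n - 7)*(n - 3)*(n - 2)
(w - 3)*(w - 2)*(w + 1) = w^3 - 4*w^2 + w + 6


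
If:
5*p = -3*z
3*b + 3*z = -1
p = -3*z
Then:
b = -1/3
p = 0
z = 0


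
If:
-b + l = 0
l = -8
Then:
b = -8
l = -8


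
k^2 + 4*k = k*(k + 4)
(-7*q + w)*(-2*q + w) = 14*q^2 - 9*q*w + w^2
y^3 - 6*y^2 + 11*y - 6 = (y - 3)*(y - 2)*(y - 1)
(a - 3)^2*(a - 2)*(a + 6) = a^4 - 2*a^3 - 27*a^2 + 108*a - 108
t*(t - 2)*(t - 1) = t^3 - 3*t^2 + 2*t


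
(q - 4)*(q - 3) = q^2 - 7*q + 12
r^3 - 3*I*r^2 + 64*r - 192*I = (r - 8*I)*(r - 3*I)*(r + 8*I)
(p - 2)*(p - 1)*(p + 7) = p^3 + 4*p^2 - 19*p + 14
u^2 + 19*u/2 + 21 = (u + 7/2)*(u + 6)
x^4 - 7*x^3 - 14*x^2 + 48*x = x*(x - 8)*(x - 2)*(x + 3)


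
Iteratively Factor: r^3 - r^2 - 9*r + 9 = (r + 3)*(r^2 - 4*r + 3) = (r - 1)*(r + 3)*(r - 3)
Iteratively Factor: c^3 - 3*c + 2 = (c - 1)*(c^2 + c - 2) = (c - 1)*(c + 2)*(c - 1)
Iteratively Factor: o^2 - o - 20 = (o + 4)*(o - 5)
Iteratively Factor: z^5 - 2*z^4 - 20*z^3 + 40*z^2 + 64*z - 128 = (z + 4)*(z^4 - 6*z^3 + 4*z^2 + 24*z - 32) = (z + 2)*(z + 4)*(z^3 - 8*z^2 + 20*z - 16) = (z - 4)*(z + 2)*(z + 4)*(z^2 - 4*z + 4) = (z - 4)*(z - 2)*(z + 2)*(z + 4)*(z - 2)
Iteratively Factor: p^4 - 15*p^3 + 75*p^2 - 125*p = (p - 5)*(p^3 - 10*p^2 + 25*p) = p*(p - 5)*(p^2 - 10*p + 25) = p*(p - 5)^2*(p - 5)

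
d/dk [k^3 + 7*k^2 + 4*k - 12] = 3*k^2 + 14*k + 4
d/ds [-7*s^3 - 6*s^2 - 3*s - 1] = -21*s^2 - 12*s - 3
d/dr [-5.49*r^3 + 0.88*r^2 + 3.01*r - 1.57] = -16.47*r^2 + 1.76*r + 3.01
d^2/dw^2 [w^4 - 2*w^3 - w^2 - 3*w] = 12*w^2 - 12*w - 2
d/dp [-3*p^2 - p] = -6*p - 1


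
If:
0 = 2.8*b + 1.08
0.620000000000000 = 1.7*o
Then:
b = -0.39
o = 0.36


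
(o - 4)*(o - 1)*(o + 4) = o^3 - o^2 - 16*o + 16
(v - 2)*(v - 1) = v^2 - 3*v + 2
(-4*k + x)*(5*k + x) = -20*k^2 + k*x + x^2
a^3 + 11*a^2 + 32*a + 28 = (a + 2)^2*(a + 7)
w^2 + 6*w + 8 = (w + 2)*(w + 4)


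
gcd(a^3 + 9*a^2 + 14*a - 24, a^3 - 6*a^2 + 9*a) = 1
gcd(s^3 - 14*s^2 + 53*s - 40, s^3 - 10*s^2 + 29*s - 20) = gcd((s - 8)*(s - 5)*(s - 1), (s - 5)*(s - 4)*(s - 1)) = s^2 - 6*s + 5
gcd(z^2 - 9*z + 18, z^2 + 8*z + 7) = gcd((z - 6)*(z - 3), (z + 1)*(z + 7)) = 1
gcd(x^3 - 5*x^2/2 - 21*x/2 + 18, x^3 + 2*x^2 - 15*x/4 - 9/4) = x^2 + 3*x/2 - 9/2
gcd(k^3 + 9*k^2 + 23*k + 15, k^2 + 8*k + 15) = k^2 + 8*k + 15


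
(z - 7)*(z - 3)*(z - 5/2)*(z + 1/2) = z^4 - 12*z^3 + 159*z^2/4 - 59*z/2 - 105/4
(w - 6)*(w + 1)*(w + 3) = w^3 - 2*w^2 - 21*w - 18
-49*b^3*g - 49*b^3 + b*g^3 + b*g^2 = (-7*b + g)*(7*b + g)*(b*g + b)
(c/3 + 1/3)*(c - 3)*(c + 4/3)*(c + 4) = c^4/3 + 10*c^3/9 - 25*c^2/9 - 80*c/9 - 16/3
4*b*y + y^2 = y*(4*b + y)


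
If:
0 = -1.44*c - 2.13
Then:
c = -1.48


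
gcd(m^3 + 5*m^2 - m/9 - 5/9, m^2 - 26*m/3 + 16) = 1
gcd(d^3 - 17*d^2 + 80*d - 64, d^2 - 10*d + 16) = d - 8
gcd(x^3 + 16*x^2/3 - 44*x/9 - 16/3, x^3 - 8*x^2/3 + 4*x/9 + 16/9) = x^2 - 2*x/3 - 8/9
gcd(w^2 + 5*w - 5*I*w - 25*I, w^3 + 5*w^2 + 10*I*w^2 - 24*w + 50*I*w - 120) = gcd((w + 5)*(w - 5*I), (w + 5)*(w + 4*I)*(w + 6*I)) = w + 5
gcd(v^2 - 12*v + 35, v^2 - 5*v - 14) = v - 7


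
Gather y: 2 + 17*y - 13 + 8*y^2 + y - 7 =8*y^2 + 18*y - 18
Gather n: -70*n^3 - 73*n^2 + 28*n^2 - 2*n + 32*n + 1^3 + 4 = -70*n^3 - 45*n^2 + 30*n + 5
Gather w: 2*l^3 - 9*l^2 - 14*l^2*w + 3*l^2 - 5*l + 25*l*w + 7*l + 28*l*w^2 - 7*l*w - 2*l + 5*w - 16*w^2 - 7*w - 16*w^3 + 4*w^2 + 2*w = 2*l^3 - 6*l^2 - 16*w^3 + w^2*(28*l - 12) + w*(-14*l^2 + 18*l)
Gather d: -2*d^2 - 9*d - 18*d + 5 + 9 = -2*d^2 - 27*d + 14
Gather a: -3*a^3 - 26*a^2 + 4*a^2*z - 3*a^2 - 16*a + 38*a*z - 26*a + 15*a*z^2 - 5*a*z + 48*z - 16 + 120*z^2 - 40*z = -3*a^3 + a^2*(4*z - 29) + a*(15*z^2 + 33*z - 42) + 120*z^2 + 8*z - 16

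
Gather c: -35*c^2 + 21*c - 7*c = -35*c^2 + 14*c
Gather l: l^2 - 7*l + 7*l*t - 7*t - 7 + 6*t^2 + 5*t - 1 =l^2 + l*(7*t - 7) + 6*t^2 - 2*t - 8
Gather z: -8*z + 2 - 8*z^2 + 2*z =-8*z^2 - 6*z + 2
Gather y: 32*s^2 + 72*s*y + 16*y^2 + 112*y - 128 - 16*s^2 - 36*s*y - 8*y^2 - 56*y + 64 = 16*s^2 + 8*y^2 + y*(36*s + 56) - 64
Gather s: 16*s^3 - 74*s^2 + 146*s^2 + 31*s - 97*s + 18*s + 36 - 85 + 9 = 16*s^3 + 72*s^2 - 48*s - 40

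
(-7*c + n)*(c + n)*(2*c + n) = -14*c^3 - 19*c^2*n - 4*c*n^2 + n^3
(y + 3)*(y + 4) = y^2 + 7*y + 12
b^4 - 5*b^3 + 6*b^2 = b^2*(b - 3)*(b - 2)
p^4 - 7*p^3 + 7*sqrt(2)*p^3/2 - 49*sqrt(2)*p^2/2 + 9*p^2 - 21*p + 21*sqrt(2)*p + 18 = (p - 6)*(p - 1)*(p + sqrt(2)/2)*(p + 3*sqrt(2))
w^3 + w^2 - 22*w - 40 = (w - 5)*(w + 2)*(w + 4)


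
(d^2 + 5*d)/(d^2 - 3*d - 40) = d/(d - 8)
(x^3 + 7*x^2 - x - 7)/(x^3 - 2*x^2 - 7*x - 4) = (x^2 + 6*x - 7)/(x^2 - 3*x - 4)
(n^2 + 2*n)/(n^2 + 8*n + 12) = n/(n + 6)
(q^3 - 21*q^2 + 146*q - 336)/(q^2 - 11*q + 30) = (q^2 - 15*q + 56)/(q - 5)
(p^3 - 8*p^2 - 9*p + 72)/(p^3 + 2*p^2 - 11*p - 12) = (p^2 - 5*p - 24)/(p^2 + 5*p + 4)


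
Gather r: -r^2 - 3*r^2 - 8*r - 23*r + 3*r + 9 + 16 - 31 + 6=-4*r^2 - 28*r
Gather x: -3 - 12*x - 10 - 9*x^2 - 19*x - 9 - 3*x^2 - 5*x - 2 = -12*x^2 - 36*x - 24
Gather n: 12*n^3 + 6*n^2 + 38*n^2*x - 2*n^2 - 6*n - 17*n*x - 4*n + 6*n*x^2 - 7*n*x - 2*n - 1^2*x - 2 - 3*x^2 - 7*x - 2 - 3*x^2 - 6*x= 12*n^3 + n^2*(38*x + 4) + n*(6*x^2 - 24*x - 12) - 6*x^2 - 14*x - 4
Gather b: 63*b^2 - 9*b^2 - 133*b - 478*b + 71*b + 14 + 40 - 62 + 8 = 54*b^2 - 540*b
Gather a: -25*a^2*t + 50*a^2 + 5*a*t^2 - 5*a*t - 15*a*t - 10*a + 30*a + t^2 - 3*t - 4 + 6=a^2*(50 - 25*t) + a*(5*t^2 - 20*t + 20) + t^2 - 3*t + 2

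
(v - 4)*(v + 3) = v^2 - v - 12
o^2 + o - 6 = (o - 2)*(o + 3)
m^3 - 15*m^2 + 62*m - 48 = (m - 8)*(m - 6)*(m - 1)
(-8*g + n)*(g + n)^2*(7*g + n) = -56*g^4 - 113*g^3*n - 57*g^2*n^2 + g*n^3 + n^4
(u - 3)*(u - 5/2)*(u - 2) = u^3 - 15*u^2/2 + 37*u/2 - 15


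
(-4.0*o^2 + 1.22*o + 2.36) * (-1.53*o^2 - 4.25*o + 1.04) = 6.12*o^4 + 15.1334*o^3 - 12.9558*o^2 - 8.7612*o + 2.4544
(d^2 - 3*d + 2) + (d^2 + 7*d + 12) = 2*d^2 + 4*d + 14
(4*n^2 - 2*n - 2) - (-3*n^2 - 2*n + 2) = 7*n^2 - 4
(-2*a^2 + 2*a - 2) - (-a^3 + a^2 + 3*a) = a^3 - 3*a^2 - a - 2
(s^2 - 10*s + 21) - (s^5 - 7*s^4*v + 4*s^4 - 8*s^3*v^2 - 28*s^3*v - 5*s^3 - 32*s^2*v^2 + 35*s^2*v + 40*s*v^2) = -s^5 + 7*s^4*v - 4*s^4 + 8*s^3*v^2 + 28*s^3*v + 5*s^3 + 32*s^2*v^2 - 35*s^2*v + s^2 - 40*s*v^2 - 10*s + 21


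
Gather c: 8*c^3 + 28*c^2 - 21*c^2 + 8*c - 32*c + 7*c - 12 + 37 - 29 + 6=8*c^3 + 7*c^2 - 17*c + 2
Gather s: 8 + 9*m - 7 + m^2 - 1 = m^2 + 9*m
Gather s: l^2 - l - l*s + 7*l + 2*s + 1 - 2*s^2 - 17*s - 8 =l^2 + 6*l - 2*s^2 + s*(-l - 15) - 7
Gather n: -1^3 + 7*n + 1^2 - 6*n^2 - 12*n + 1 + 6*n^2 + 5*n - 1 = 0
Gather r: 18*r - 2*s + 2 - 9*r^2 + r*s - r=-9*r^2 + r*(s + 17) - 2*s + 2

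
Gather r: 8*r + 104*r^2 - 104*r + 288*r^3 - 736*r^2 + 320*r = 288*r^3 - 632*r^2 + 224*r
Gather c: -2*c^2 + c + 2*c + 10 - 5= -2*c^2 + 3*c + 5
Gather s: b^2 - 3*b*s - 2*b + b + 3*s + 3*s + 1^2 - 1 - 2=b^2 - b + s*(6 - 3*b) - 2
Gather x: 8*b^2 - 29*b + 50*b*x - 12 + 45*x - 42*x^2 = 8*b^2 - 29*b - 42*x^2 + x*(50*b + 45) - 12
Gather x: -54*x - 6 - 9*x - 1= -63*x - 7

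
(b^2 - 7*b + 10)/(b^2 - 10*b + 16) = (b - 5)/(b - 8)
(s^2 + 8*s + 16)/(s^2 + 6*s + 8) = (s + 4)/(s + 2)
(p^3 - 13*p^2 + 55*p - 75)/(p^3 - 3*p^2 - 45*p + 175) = (p - 3)/(p + 7)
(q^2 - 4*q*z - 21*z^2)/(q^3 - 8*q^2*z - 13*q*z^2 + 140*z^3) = (-q - 3*z)/(-q^2 + q*z + 20*z^2)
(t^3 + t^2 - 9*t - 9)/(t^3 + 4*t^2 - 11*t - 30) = (t^2 + 4*t + 3)/(t^2 + 7*t + 10)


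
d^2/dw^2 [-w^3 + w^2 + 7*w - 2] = 2 - 6*w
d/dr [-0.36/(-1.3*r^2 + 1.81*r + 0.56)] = (0.6516 - 0.936*r)/(-1.3*r^2 + 1.81*r + 0.56)^2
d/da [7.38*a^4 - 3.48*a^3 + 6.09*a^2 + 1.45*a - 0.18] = 29.52*a^3 - 10.44*a^2 + 12.18*a + 1.45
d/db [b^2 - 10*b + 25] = 2*b - 10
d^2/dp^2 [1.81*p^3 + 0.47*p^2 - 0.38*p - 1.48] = 10.86*p + 0.94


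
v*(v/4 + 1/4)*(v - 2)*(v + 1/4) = v^4/4 - 3*v^3/16 - 9*v^2/16 - v/8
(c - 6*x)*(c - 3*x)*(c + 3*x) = c^3 - 6*c^2*x - 9*c*x^2 + 54*x^3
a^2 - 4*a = a*(a - 4)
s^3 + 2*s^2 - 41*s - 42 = (s - 6)*(s + 1)*(s + 7)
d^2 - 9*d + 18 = (d - 6)*(d - 3)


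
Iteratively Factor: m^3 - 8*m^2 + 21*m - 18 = (m - 3)*(m^2 - 5*m + 6) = (m - 3)*(m - 2)*(m - 3)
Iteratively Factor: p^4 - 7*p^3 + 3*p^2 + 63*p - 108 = (p - 4)*(p^3 - 3*p^2 - 9*p + 27) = (p - 4)*(p - 3)*(p^2 - 9) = (p - 4)*(p - 3)*(p + 3)*(p - 3)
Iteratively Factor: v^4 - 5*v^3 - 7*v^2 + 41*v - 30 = (v - 2)*(v^3 - 3*v^2 - 13*v + 15) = (v - 2)*(v + 3)*(v^2 - 6*v + 5) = (v - 5)*(v - 2)*(v + 3)*(v - 1)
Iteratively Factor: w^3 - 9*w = (w - 3)*(w^2 + 3*w) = (w - 3)*(w + 3)*(w)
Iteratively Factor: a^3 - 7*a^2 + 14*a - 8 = (a - 1)*(a^2 - 6*a + 8) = (a - 4)*(a - 1)*(a - 2)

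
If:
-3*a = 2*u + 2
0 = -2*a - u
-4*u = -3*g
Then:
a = 2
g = -16/3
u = -4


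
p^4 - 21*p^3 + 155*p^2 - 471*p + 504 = (p - 8)*(p - 7)*(p - 3)^2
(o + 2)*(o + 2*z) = o^2 + 2*o*z + 2*o + 4*z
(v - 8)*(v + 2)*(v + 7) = v^3 + v^2 - 58*v - 112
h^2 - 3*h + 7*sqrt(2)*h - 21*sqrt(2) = (h - 3)*(h + 7*sqrt(2))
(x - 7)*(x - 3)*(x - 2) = x^3 - 12*x^2 + 41*x - 42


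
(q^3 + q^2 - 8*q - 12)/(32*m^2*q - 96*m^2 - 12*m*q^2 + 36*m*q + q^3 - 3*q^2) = (q^2 + 4*q + 4)/(32*m^2 - 12*m*q + q^2)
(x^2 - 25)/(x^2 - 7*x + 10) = (x + 5)/(x - 2)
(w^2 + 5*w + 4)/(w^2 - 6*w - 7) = (w + 4)/(w - 7)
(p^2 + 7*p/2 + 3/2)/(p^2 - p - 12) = (p + 1/2)/(p - 4)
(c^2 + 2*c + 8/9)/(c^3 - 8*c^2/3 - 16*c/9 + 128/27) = 3*(3*c + 2)/(9*c^2 - 36*c + 32)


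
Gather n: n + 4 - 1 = n + 3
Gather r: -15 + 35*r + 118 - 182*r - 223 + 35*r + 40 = -112*r - 80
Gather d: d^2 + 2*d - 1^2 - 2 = d^2 + 2*d - 3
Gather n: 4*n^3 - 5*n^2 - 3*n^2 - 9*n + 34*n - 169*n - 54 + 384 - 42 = 4*n^3 - 8*n^2 - 144*n + 288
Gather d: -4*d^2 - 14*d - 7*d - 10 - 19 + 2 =-4*d^2 - 21*d - 27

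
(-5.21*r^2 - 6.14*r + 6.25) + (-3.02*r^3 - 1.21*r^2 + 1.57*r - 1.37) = -3.02*r^3 - 6.42*r^2 - 4.57*r + 4.88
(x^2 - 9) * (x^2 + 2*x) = x^4 + 2*x^3 - 9*x^2 - 18*x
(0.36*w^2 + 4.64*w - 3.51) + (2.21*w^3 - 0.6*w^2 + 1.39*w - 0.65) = 2.21*w^3 - 0.24*w^2 + 6.03*w - 4.16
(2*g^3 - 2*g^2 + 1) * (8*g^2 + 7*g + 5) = 16*g^5 - 2*g^4 - 4*g^3 - 2*g^2 + 7*g + 5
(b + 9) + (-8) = b + 1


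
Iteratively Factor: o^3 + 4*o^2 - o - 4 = (o + 1)*(o^2 + 3*o - 4) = (o + 1)*(o + 4)*(o - 1)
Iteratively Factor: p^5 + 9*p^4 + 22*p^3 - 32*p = (p + 4)*(p^4 + 5*p^3 + 2*p^2 - 8*p) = (p + 2)*(p + 4)*(p^3 + 3*p^2 - 4*p) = (p + 2)*(p + 4)^2*(p^2 - p) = p*(p + 2)*(p + 4)^2*(p - 1)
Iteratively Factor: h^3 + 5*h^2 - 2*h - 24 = (h + 3)*(h^2 + 2*h - 8) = (h + 3)*(h + 4)*(h - 2)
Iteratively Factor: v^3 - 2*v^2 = (v)*(v^2 - 2*v) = v^2*(v - 2)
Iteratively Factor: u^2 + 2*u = (u + 2)*(u)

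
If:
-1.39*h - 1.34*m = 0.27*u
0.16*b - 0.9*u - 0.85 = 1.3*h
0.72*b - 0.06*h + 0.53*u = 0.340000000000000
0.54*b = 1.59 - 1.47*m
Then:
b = -0.33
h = -1.34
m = 1.20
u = 0.93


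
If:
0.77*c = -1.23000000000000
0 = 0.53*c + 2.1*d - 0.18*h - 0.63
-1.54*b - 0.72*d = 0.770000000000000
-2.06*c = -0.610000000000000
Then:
No Solution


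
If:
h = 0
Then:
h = 0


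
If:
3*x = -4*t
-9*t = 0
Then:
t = 0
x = 0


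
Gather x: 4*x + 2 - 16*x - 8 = -12*x - 6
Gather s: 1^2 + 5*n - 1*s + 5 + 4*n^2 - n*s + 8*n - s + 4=4*n^2 + 13*n + s*(-n - 2) + 10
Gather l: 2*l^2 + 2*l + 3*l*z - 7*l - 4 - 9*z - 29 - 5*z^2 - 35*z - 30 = 2*l^2 + l*(3*z - 5) - 5*z^2 - 44*z - 63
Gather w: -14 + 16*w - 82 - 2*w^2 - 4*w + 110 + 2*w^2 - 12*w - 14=0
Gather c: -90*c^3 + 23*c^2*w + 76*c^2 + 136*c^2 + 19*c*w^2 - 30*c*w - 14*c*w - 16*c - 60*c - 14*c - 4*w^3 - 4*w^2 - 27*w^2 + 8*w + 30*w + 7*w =-90*c^3 + c^2*(23*w + 212) + c*(19*w^2 - 44*w - 90) - 4*w^3 - 31*w^2 + 45*w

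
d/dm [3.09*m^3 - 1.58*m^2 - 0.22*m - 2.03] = 9.27*m^2 - 3.16*m - 0.22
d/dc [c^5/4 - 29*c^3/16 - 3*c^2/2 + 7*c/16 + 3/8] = 5*c^4/4 - 87*c^2/16 - 3*c + 7/16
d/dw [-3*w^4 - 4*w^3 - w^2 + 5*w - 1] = -12*w^3 - 12*w^2 - 2*w + 5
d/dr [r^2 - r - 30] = 2*r - 1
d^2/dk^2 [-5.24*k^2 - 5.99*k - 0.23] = -10.4800000000000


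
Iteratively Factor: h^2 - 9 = (h + 3)*(h - 3)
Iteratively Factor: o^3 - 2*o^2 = (o)*(o^2 - 2*o) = o*(o - 2)*(o)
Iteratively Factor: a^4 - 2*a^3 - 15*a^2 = (a - 5)*(a^3 + 3*a^2) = (a - 5)*(a + 3)*(a^2) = a*(a - 5)*(a + 3)*(a)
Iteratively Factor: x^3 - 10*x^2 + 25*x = (x - 5)*(x^2 - 5*x) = x*(x - 5)*(x - 5)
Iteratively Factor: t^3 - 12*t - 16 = (t - 4)*(t^2 + 4*t + 4) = (t - 4)*(t + 2)*(t + 2)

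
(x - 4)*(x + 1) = x^2 - 3*x - 4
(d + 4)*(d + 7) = d^2 + 11*d + 28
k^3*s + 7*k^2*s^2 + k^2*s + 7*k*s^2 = k*(k + 7*s)*(k*s + s)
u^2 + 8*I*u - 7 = (u + I)*(u + 7*I)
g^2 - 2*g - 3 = (g - 3)*(g + 1)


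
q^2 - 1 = (q - 1)*(q + 1)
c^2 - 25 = (c - 5)*(c + 5)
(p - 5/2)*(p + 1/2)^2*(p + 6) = p^4 + 9*p^3/2 - 45*p^2/4 - 113*p/8 - 15/4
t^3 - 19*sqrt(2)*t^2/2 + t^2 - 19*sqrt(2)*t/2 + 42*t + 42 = (t + 1)*(t - 6*sqrt(2))*(t - 7*sqrt(2)/2)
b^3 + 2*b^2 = b^2*(b + 2)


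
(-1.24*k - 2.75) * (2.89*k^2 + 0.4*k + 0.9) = -3.5836*k^3 - 8.4435*k^2 - 2.216*k - 2.475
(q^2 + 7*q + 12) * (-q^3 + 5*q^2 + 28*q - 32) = -q^5 - 2*q^4 + 51*q^3 + 224*q^2 + 112*q - 384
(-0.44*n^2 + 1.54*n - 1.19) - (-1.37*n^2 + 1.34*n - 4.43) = 0.93*n^2 + 0.2*n + 3.24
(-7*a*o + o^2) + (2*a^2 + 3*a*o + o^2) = 2*a^2 - 4*a*o + 2*o^2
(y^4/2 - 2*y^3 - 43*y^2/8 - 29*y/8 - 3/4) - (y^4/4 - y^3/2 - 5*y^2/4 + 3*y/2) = y^4/4 - 3*y^3/2 - 33*y^2/8 - 41*y/8 - 3/4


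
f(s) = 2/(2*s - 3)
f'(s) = -4/(2*s - 3)^2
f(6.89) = 0.19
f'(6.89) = -0.03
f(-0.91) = -0.41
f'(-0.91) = -0.17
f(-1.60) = -0.32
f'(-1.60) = -0.10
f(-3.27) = -0.21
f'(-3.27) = -0.04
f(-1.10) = -0.38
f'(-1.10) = -0.15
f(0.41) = -0.92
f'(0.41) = -0.84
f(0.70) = -1.25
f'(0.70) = -1.56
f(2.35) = 1.18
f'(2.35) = -1.38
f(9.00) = 0.13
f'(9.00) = -0.02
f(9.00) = 0.13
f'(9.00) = -0.02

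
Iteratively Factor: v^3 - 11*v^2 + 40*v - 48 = (v - 3)*(v^2 - 8*v + 16) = (v - 4)*(v - 3)*(v - 4)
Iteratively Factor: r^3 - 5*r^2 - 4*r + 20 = (r - 2)*(r^2 - 3*r - 10) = (r - 2)*(r + 2)*(r - 5)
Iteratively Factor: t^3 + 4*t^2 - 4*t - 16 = (t + 4)*(t^2 - 4) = (t - 2)*(t + 4)*(t + 2)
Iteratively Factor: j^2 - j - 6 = (j + 2)*(j - 3)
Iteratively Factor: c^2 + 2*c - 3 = (c + 3)*(c - 1)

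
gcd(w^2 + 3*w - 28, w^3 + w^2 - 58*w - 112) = w + 7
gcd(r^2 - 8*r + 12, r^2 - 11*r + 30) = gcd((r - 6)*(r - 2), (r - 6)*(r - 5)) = r - 6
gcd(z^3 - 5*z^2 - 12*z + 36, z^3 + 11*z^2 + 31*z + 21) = z + 3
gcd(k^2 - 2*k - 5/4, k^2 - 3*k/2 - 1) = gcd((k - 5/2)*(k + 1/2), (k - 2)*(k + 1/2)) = k + 1/2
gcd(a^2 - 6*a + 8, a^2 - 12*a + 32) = a - 4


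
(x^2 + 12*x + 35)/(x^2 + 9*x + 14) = (x + 5)/(x + 2)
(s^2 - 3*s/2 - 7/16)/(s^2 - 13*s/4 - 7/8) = (4*s - 7)/(2*(2*s - 7))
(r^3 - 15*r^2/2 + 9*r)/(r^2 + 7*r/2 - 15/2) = r*(r - 6)/(r + 5)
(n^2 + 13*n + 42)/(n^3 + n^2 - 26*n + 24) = (n + 7)/(n^2 - 5*n + 4)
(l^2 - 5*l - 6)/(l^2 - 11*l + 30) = (l + 1)/(l - 5)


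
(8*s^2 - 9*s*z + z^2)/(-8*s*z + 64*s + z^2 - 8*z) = (-s + z)/(z - 8)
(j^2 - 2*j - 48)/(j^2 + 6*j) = (j - 8)/j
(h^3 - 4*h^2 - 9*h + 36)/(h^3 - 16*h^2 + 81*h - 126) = (h^2 - h - 12)/(h^2 - 13*h + 42)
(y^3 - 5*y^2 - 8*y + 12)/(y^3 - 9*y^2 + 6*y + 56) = (y^2 - 7*y + 6)/(y^2 - 11*y + 28)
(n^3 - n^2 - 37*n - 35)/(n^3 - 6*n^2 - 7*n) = (n + 5)/n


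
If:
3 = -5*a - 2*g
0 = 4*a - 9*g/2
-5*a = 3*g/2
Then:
No Solution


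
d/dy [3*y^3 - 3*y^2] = 3*y*(3*y - 2)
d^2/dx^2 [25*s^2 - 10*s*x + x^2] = 2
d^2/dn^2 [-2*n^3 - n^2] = -12*n - 2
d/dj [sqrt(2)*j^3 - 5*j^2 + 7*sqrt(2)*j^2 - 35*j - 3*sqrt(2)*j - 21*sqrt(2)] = 3*sqrt(2)*j^2 - 10*j + 14*sqrt(2)*j - 35 - 3*sqrt(2)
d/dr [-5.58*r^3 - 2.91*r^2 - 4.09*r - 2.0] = -16.74*r^2 - 5.82*r - 4.09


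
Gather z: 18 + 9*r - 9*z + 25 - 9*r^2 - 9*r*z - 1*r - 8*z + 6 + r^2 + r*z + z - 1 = -8*r^2 + 8*r + z*(-8*r - 16) + 48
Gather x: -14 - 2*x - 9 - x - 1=-3*x - 24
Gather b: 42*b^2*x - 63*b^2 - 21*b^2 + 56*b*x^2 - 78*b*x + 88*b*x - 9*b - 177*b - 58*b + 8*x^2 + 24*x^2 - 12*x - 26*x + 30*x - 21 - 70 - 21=b^2*(42*x - 84) + b*(56*x^2 + 10*x - 244) + 32*x^2 - 8*x - 112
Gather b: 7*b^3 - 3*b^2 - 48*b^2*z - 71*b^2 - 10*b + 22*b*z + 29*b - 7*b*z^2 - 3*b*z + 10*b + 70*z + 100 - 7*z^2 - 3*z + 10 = 7*b^3 + b^2*(-48*z - 74) + b*(-7*z^2 + 19*z + 29) - 7*z^2 + 67*z + 110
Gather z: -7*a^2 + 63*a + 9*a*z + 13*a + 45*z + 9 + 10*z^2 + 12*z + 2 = -7*a^2 + 76*a + 10*z^2 + z*(9*a + 57) + 11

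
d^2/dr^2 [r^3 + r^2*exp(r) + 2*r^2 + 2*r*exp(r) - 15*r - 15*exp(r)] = r^2*exp(r) + 6*r*exp(r) + 6*r - 9*exp(r) + 4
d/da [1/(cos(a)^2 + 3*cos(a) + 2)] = (2*cos(a) + 3)*sin(a)/(cos(a)^2 + 3*cos(a) + 2)^2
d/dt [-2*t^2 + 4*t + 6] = 4 - 4*t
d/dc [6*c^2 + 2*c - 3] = 12*c + 2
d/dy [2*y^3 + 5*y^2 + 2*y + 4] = 6*y^2 + 10*y + 2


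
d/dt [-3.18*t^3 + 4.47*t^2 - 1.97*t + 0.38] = -9.54*t^2 + 8.94*t - 1.97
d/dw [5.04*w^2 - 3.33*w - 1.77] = 10.08*w - 3.33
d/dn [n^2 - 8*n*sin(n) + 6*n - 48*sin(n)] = -8*n*cos(n) + 2*n - 8*sin(n) - 48*cos(n) + 6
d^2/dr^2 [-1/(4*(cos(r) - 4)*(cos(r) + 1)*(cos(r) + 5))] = (2*(1 - cos(r)^2)^2 - 12*sin(r)^6 - 3*cos(r)^6 + 22*cos(r)^5 + 34*cos(r)^3 + 579*cos(r)^2 - 272*cos(r) - 792)/(4*(cos(r) - 4)^3*(cos(r) + 1)^3*(cos(r) + 5)^3)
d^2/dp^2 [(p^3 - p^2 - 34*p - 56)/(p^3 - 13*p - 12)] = 2*(-p^6 - 63*p^5 - 303*p^4 - 357*p^3 + 204*p^2 - 1584*p - 4304)/(p^9 - 39*p^7 - 36*p^6 + 507*p^5 + 936*p^4 - 1765*p^3 - 6084*p^2 - 5616*p - 1728)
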